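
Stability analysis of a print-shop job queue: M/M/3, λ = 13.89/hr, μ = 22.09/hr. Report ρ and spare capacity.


Total capacity cμ = 3·22.09 = 66.27/hr
ρ = λ/(cμ) = 13.89/66.27 = 0.2096
Stable ⇔ ρ < 1: YES
Spare capacity = cμ − λ = 66.27 − 13.89 = 52.38/hr

Final: ρ = 0.2096; stable; margin = 52.38/hr


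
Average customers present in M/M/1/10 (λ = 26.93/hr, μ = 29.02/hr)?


ρ = 26.93/29.02 = 0.9280
L = ρ[1 − (K+1)ρ^K + Kρ^(K+1)] / [(1−ρ)(1−ρ^(K+1))]
Numerator: 0.9280·(1 − 11·0.473576 + 10·0.439469) = 0.172009
Denominator: (0.07202)·(0.560531) = 0.040369
L = 0.172009/0.040369 = 4.2609

Final: 4.2609


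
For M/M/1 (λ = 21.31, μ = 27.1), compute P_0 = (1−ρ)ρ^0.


ρ = 21.31/27.1 = 0.7863
P_n = (1−ρ)·ρ^n = (1 − 0.7863)·0.7863^0 = 0.2137·1.000000 = 0.213653

Final: 0.213653


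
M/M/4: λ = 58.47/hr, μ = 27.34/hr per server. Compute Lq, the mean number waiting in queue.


a = λ/μ = 2.1386; ρ = a/4 = 0.5347
P₀ = 0.111997
Lq = P₀·a^c·ρ / (c!·(1−ρ)²) = 0.111997·20.91888·0.5347/(24·0.21654)
= 0.24102

Final: 0.24102


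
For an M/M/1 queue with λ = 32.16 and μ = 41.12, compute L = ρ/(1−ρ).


ρ = λ/μ = 32.16/41.12 = 0.7821
L = ρ/(1−ρ) = 0.7821/(1 − 0.7821) = 0.7821/0.2179 = 3.5893

Final: 3.5893


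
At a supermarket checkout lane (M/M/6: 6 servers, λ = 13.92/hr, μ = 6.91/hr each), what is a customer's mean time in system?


a = 2.0145; ρ = 0.3357; P₀ = 0.133185
Lq = P₀·a^c·ρ/(c!(1−ρ)²) = 0.009407
Wq = Lq/λ = 0.009407/13.92 = 0.0006758 hr
W = Wq + 1/μ = 0.0006758 + 0.14472 = 0.14539 hr

Final: 0.14539 hr


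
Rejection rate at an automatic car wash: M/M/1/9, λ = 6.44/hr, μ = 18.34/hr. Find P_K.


ρ = λ/μ = 6.44/18.34 = 0.3511
P_K = (1−ρ)ρ^K/(1−ρ^(K+1)) = (0.6489·0.00008117)/(1 − 0.00002850)
= 0.00005267/0.999971 = 0.00005267

Final: 0.00005267


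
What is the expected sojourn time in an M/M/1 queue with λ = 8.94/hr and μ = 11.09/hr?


W = 1/(μ−λ) = 1/(11.09 − 8.94) = 1/2.15 = 0.4651 hr

Final: 0.4651 hr


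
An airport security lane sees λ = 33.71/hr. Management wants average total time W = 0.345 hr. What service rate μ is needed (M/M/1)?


W = 1/(μ−λ) ⇒ μ − λ = 1/W = 1/0.345 = 2.8986
μ = λ + 1/W = 33.71 + 2.8986 = 36.6086 per hr

Final: 36.6086 /hr


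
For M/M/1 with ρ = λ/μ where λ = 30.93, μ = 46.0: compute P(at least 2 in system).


ρ = 30.93/46.0 = 0.6724
P(N ≥ n) = ρ^n = 0.6724^2 = 0.452110

Final: 0.452110


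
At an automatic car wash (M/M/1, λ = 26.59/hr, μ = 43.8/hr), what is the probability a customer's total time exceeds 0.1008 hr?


W ~ Exponential(μ−λ) for M/M/1.
μ − λ = 43.8 − 26.59 = 17.2100
P(W > t) = e^{−(μ−λ)t} = e^{−1.7348} = 0.176441

Final: 0.176441


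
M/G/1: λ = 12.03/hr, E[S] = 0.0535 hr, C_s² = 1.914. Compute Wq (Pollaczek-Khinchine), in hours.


ρ = λ·E[S] = 12.03·0.0535 = 0.6436
E[S²] = E[S]²(1+C_s²) = 0.0535²·(1+1.914) = 0.008341
Wq = λ·E[S²]/(2(1−ρ)) = 12.03·0.008341/(2·0.3564) = 0.14077 hr

Final: 0.14077 hr


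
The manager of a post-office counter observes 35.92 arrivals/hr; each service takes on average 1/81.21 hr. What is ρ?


ρ = λ/μ = 35.92/81.21 = 0.4423

Final: 0.4423


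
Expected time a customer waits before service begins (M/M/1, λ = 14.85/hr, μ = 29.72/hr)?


ρ = 14.85/29.72 = 0.4997
Wq = ρ/(μ−λ) = 0.4997/(29.72 − 14.85) = 0.4997/14.87 = 0.03360 hr

Final: 0.03360 hr


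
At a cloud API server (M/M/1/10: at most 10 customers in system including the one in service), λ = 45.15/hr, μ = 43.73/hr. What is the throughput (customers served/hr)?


ρ = 1.0325; P_K = (1−ρ)ρ^10/(1−ρ^11) = 0.106117
λ_eff = λ(1 − P_K) = 45.15·(1 − 0.106117) = 45.15·0.893883 = 40.3588 /hr

Final: 40.3588 /hr


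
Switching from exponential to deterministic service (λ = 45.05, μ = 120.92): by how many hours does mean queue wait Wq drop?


ρ = 45.05/120.92 = 0.3726
Wq(M/M/1) = ρ/(μ−λ) = 0.3726/75.87 = 0.004911 hr
Wq(M/D/1) = ρ/(2(μ−λ)) = 0.002455 hr
Savings = 0.004911 − 0.002455 = 0.002455 hr

Final: 0.002455 hr


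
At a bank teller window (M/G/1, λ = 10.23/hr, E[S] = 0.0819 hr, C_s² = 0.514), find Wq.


ρ = λ·E[S] = 10.23·0.0819 = 0.8378
E[S²] = E[S]²(1+C_s²) = 0.0819²·(1+0.514) = 0.010155
Wq = λ·E[S²]/(2(1−ρ)) = 10.23·0.010155/(2·0.1622) = 0.32032 hr

Final: 0.32032 hr


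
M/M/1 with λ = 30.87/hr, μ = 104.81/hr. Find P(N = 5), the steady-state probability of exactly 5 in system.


ρ = 30.87/104.81 = 0.2945
P_n = (1−ρ)·ρ^n = (1 − 0.2945)·0.2945^5 = 0.7055·0.002217 = 0.001564

Final: 0.001564


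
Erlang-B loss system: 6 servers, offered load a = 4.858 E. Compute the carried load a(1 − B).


B(6,4.858) = 0.181154 (Erlang-B)
Carried load = a(1 − B) = 4.858·(1 − 0.181154) = 4.858·0.818846 = 3.9780 E

Final: 3.9780 Erlangs


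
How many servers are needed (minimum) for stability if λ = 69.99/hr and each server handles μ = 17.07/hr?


Stability requires cμ > λ ⇔ c > λ/μ.
λ/μ = 69.99/17.07 = 4.1002
Minimum integer c = ⌊4.1002⌋ + 1 = 5
Check: 5·17.07 = 85.35 > 69.99, while 4·17.07 = 68.28 ≤ 69.99

Final: 5 servers


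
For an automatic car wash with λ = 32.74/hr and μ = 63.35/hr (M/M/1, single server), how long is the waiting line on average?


ρ = 32.74/63.35 = 0.5168
Lq = ρ²/(1−ρ) = 0.2671/0.4832 = 0.5528

Final: 0.5528


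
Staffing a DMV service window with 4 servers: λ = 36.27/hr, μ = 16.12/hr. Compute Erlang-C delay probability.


a = λ/μ = 2.2500; ρ = a/4 = 0.5625
P₀ = 0.098809 (from M/M/c formula)
C(c,a) = [a^c/(c!(1−ρ))]·P₀ = [25.62891/(24·0.4375)]·0.098809
= 2.44085·0.098809 = 0.241178

Final: 0.241178


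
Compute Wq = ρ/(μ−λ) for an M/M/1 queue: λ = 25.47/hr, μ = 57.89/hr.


ρ = 25.47/57.89 = 0.4400
Wq = ρ/(μ−λ) = 0.4400/(57.89 − 25.47) = 0.4400/32.42 = 0.01357 hr

Final: 0.01357 hr


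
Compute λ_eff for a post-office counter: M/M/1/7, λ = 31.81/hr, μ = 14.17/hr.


ρ = 2.2449; P_K = (1−ρ)ρ^7/(1−ρ^8) = 0.555404
λ_eff = λ(1 − P_K) = 31.81·(1 − 0.555404) = 31.81·0.444596 = 14.1426 /hr

Final: 14.1426 /hr


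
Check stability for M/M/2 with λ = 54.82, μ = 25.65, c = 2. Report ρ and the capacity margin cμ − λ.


Total capacity cμ = 2·25.65 = 51.30/hr
ρ = λ/(cμ) = 54.82/51.30 = 1.0686
Stable ⇔ ρ < 1: NO
Spare capacity = cμ − λ = 51.30 − 54.82 = -3.52/hr

Final: ρ = 1.0686; unstable; margin = -3.52/hr


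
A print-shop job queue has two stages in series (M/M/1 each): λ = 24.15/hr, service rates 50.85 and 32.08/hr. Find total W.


Each node sees arrival rate λ = 24.15/hr (tandem ⇒ throughput preserved).
W₁ = 1/(μ₁−λ) = 1/(50.85−24.15) = 0.03745 hr
W₂ = 1/(μ₂−λ) = 1/(32.08−24.15) = 0.12610 hr
W_total = W₁ + W₂ = 0.03745 + 0.12610 = 0.16356 hr

Final: 0.16356 hr


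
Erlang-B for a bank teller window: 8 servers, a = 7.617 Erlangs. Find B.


B(c,a) = (a^c/c!) / Σ_{k=0}^{c} a^k/k!
a^8/8! = 281.028989
Σ terms (k=0..8): 1.00000 + 7.61700 + 29.00934 + 73.65473 + 140.25701 + 213.66753 + 271.25093 + 295.15976 + 281.02899 = 1312.645296
B = 281.028989/1312.645296 = 0.214094

Final: 0.214094


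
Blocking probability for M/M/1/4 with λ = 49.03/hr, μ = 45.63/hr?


ρ = λ/μ = 49.03/45.63 = 1.0745
P_K = (1−ρ)ρ^K/(1−ρ^(K+1)) = (-0.07451·1.333048)/(1 − 1.432376)
= -0.099329/-0.432376 = 0.229727

Final: 0.229727


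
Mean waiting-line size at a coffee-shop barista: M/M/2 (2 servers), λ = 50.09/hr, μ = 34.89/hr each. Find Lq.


a = λ/μ = 1.4357; ρ = a/2 = 0.7178
P₀ = 0.164261
Lq = P₀·a^c·ρ / (c!·(1−ρ)²) = 0.164261·2.06111·0.7178/(2·0.07962)
= 1.52615

Final: 1.52615


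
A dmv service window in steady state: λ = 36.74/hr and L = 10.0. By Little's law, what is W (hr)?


W = L/λ = 10.0/36.74 = 0.2722 hr

Final: 0.2722 hr


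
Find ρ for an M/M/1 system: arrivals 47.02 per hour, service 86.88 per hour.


ρ = λ/μ = 47.02/86.88 = 0.5412

Final: 0.5412


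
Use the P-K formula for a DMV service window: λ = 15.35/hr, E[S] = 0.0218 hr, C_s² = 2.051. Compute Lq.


ρ = λ·E[S] = 15.35·0.0218 = 0.3346
Lq = ρ²(1+C_s²)/(2(1−ρ)) = 0.1120·(1+2.051)/(2·0.6654)
= 0.1120·3.0510/1.3307 = 0.25673

Final: 0.25673


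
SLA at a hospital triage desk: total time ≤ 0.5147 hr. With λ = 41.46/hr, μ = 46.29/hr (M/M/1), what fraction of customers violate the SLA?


W ~ Exponential(μ−λ) for M/M/1.
μ − λ = 46.29 − 41.46 = 4.8300
P(W > t) = e^{−(μ−λ)t} = e^{−2.4860} = 0.083242

Final: 0.083242


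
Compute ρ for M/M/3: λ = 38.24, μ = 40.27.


ρ = λ/(cμ) = 38.24/(3·40.27) = 38.24/120.81 = 0.3165

Final: 0.3165


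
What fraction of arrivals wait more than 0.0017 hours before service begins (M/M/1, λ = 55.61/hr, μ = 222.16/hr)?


ρ = 55.61/222.16 = 0.2503
P(Wq > t) = ρ·e^{−(μ−λ)t} = 0.2503·e^{−0.2831}
= 0.2503·0.753418 = 0.188592

Final: 0.188592


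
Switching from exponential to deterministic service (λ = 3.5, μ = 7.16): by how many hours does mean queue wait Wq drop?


ρ = 3.5/7.16 = 0.4888
Wq(M/M/1) = ρ/(μ−λ) = 0.4888/3.66 = 0.13356 hr
Wq(M/D/1) = ρ/(2(μ−λ)) = 0.06678 hr
Savings = 0.13356 − 0.06678 = 0.06678 hr

Final: 0.06678 hr


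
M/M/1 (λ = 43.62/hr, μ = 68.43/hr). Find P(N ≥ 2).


ρ = 43.62/68.43 = 0.6374
P(N ≥ n) = ρ^n = 0.6374^2 = 0.406329

Final: 0.406329


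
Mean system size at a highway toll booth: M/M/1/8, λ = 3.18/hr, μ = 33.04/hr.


ρ = 3.18/33.04 = 0.09625
L = ρ[1 − (K+1)ρ^K + Kρ^(K+1)] / [(1−ρ)(1−ρ^(K+1))]
Numerator: 0.09625·(1 − 9·0.000000007364 + 8·7.087e-10) = 0.096247
Denominator: (0.9038)·(1.000000) = 0.903753
L = 0.096247/0.903753 = 0.1065

Final: 0.1065


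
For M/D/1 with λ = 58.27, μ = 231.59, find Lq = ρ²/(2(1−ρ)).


ρ = 58.27/231.59 = 0.2516
M/D/1: Lq = ρ²/(2(1−ρ)) = 0.06331/(2·0.7484) = 0.04230

Final: 0.04230


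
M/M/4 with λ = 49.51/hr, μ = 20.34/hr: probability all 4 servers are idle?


a = λ/μ = 49.51/20.34 = 2.4341; ρ = a/c = 0.6085
Σ_{k=0}^{3} a^k/k! (terms k=0..3) = 1.00000 + 2.43412 + 2.96247 + 2.40367 = 8.80026
Tail: a^4/(4!(1−ρ)) = 35.10491/(24·0.3915) = 3.73644
P₀ = 1/(8.80026 + 3.73644) = 1/12.53670 = 0.079766

Final: 0.079766


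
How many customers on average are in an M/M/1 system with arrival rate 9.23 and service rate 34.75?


ρ = λ/μ = 9.23/34.75 = 0.2656
L = ρ/(1−ρ) = 0.2656/(1 − 0.2656) = 0.2656/0.7344 = 0.3617

Final: 0.3617


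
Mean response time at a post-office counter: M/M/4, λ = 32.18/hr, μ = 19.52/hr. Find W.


a = 1.6486; ρ = 0.4121; P₀ = 0.189476
Lq = P₀·a^c·ρ/(c!(1−ρ)²) = 0.06955
Wq = Lq/λ = 0.06955/32.18 = 0.002161 hr
W = Wq + 1/μ = 0.002161 + 0.05123 = 0.05339 hr

Final: 0.05339 hr


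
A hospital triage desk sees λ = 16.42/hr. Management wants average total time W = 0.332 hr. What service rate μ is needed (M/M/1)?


W = 1/(μ−λ) ⇒ μ − λ = 1/W = 1/0.332 = 3.0120
μ = λ + 1/W = 16.42 + 3.0120 = 19.4320 per hr

Final: 19.4320 /hr


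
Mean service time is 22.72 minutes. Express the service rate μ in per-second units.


μ = 1/(service time) in consistent units.
1 second = 0.0166667 min, so μ = 0.0166667/22.72 = 0.0007336 per second

Final: 0.0007336 /sec


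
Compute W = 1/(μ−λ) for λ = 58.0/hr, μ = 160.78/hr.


W = 1/(μ−λ) = 1/(160.78 − 58.0) = 1/102.78 = 0.009730 hr

Final: 0.009730 hr


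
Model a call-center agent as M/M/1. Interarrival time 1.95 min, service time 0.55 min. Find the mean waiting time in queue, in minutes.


λ = 60/1.95 = 30.7692 /hr
μ = 60/0.55 = 109.0909 /hr
ρ = λ/μ = 30.7692/109.0909 = 0.2821
Wq = ρ/(μ−λ) = 0.2821/(109.0909−30.7692) = 0.003601 hr
In minutes: 0.003601·60 = 0.2161 min

Final: 0.2161 min


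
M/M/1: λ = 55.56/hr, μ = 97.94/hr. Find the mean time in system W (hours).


W = 1/(μ−λ) = 1/(97.94 − 55.56) = 1/42.38 = 0.02360 hr

Final: 0.02360 hr


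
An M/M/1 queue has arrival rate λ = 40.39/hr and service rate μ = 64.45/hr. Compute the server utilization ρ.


ρ = λ/μ = 40.39/64.45 = 0.6267

Final: 0.6267


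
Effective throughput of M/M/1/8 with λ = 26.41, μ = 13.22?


ρ = 1.9977; P_K = (1−ρ)ρ^8/(1−ρ^9) = 0.500419
λ_eff = λ(1 − P_K) = 26.41·(1 − 0.500419) = 26.41·0.499581 = 13.1939 /hr

Final: 13.1939 /hr


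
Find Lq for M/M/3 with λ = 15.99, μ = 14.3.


a = λ/μ = 1.1182; ρ = a/3 = 0.3727
P₀ = 0.321046
Lq = P₀·a^c·ρ / (c!·(1−ρ)²) = 0.321046·1.39810·0.3727/(6·0.39347)
= 0.07086

Final: 0.07086


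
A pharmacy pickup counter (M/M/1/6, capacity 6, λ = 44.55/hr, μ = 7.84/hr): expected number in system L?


ρ = 44.55/7.84 = 5.6824
L = ρ[1 − (K+1)ρ^K + Kρ^(K+1)] / [(1−ρ)(1−ρ^(K+1))]
Numerator: 5.6824·(1 − 7·33665.872485 + 6·191302.885104) = 5183240.230069
Denominator: (-4.6824)·(-191301.885104) = 895751.556398
L = 5183240.230069/895751.556398 = 5.7865

Final: 5.7865


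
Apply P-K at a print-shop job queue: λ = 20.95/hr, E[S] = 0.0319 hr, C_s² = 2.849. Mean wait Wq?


ρ = λ·E[S] = 20.95·0.0319 = 0.6683
E[S²] = E[S]²(1+C_s²) = 0.0319²·(1+2.849) = 0.003917
Wq = λ·E[S²]/(2(1−ρ)) = 20.95·0.003917/(2·0.3317) = 0.12369 hr

Final: 0.12369 hr


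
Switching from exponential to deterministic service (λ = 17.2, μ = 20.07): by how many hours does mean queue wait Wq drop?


ρ = 17.2/20.07 = 0.8570
Wq(M/M/1) = ρ/(μ−λ) = 0.8570/2.87 = 0.29861 hr
Wq(M/D/1) = ρ/(2(μ−λ)) = 0.14930 hr
Savings = 0.29861 − 0.14930 = 0.14930 hr

Final: 0.14930 hr


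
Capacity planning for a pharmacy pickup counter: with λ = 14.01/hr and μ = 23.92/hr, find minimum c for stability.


Stability requires cμ > λ ⇔ c > λ/μ.
λ/μ = 14.01/23.92 = 0.5857
Minimum integer c = ⌊0.5857⌋ + 1 = 1
Check: 1·23.92 = 23.92 > 14.01, while 0·23.92 = 0.00 ≤ 14.01

Final: 1 servers


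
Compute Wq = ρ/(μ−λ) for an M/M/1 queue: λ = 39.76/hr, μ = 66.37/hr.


ρ = 39.76/66.37 = 0.5991
Wq = ρ/(μ−λ) = 0.5991/(66.37 − 39.76) = 0.5991/26.61 = 0.02251 hr

Final: 0.02251 hr


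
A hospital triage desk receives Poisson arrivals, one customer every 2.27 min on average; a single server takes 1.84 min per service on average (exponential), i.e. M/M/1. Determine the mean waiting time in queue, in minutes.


λ = 60/2.27 = 26.4317 /hr
μ = 60/1.84 = 32.6087 /hr
ρ = λ/μ = 26.4317/32.6087 = 0.8106
Wq = ρ/(μ−λ) = 0.8106/(32.6087−26.4317) = 0.13122 hr
In minutes: 0.13122·60 = 7.873 min

Final: 7.873 min


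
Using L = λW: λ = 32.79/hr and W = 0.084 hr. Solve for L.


L = λW = 32.79·0.084 = 2.7544

Final: 2.7544


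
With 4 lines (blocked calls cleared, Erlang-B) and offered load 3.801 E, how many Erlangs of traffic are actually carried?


B(4,3.801) = 0.291124 (Erlang-B)
Carried load = a(1 − B) = 3.801·(1 − 0.291124) = 3.801·0.708876 = 2.6944 E

Final: 2.6944 Erlangs


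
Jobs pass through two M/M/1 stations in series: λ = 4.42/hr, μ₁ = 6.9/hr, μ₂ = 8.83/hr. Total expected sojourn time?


Each node sees arrival rate λ = 4.42/hr (tandem ⇒ throughput preserved).
W₁ = 1/(μ₁−λ) = 1/(6.9−4.42) = 0.40323 hr
W₂ = 1/(μ₂−λ) = 1/(8.83−4.42) = 0.22676 hr
W_total = W₁ + W₂ = 0.40323 + 0.22676 = 0.62998 hr

Final: 0.62998 hr


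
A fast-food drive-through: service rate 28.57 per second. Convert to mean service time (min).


Mean service time = 1/μ = 1/28.57 second = 0.03500 second
In minutes: 0.03500 × 0.0166667 = 0.0005834 min

Final: 0.0005834 min


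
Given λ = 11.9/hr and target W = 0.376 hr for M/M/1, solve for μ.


W = 1/(μ−λ) ⇒ μ − λ = 1/W = 1/0.376 = 2.6596
μ = λ + 1/W = 11.9 + 2.6596 = 14.5596 per hr

Final: 14.5596 /hr


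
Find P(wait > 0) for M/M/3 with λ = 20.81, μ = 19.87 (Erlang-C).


a = λ/μ = 1.0473; ρ = a/3 = 0.3491
P₀ = 0.346035 (from M/M/c formula)
C(c,a) = [a^c/(c!(1−ρ))]·P₀ = [1.14874/(6·0.6509)]·0.346035
= 0.29414·0.346035 = 0.101784

Final: 0.101784


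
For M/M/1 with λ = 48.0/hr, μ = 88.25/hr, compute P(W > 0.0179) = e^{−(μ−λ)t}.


W ~ Exponential(μ−λ) for M/M/1.
μ − λ = 88.25 − 48.0 = 40.2500
P(W > t) = e^{−(μ−λ)t} = e^{−0.7205} = 0.486521

Final: 0.486521


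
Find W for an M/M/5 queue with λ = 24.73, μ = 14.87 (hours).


a = 1.6631; ρ = 0.3326; P₀ = 0.189028
Lq = P₀·a^c·ρ/(c!(1−ρ)²) = 0.01497
Wq = Lq/λ = 0.01497/24.73 = 0.0006052 hr
W = Wq + 1/μ = 0.0006052 + 0.06725 = 0.06785 hr

Final: 0.06785 hr


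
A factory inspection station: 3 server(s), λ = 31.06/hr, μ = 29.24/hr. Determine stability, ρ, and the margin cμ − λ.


Total capacity cμ = 3·29.24 = 87.72/hr
ρ = λ/(cμ) = 31.06/87.72 = 0.3541
Stable ⇔ ρ < 1: YES
Spare capacity = cμ − λ = 87.72 − 31.06 = 56.66/hr

Final: ρ = 0.3541; stable; margin = 56.66/hr


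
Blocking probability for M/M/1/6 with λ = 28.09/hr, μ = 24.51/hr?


ρ = λ/μ = 28.09/24.51 = 1.1461
P_K = (1−ρ)ρ^K/(1−ρ^(K+1)) = (-0.1461·2.265951)/(1 − 2.596923)
= -0.330971/-1.596923 = 0.207256

Final: 0.207256


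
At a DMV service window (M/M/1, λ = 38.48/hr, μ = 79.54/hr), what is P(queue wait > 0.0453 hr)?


ρ = 38.48/79.54 = 0.4838
P(Wq > t) = ρ·e^{−(μ−λ)t} = 0.4838·e^{−1.8600}
= 0.4838·0.155670 = 0.075310

Final: 0.075310


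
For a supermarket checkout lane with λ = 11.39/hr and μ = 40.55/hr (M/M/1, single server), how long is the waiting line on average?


ρ = 11.39/40.55 = 0.2809
Lq = ρ²/(1−ρ) = 0.07890/0.7191 = 0.1097

Final: 0.1097


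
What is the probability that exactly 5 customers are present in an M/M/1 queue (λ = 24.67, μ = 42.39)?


ρ = 24.67/42.39 = 0.5820
P_n = (1−ρ)·ρ^n = (1 − 0.5820)·0.5820^5 = 0.4180·0.066762 = 0.027908

Final: 0.027908


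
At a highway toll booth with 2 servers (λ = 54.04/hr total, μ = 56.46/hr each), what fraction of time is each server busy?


ρ = λ/(cμ) = 54.04/(2·56.46) = 54.04/112.92 = 0.4786

Final: 0.4786


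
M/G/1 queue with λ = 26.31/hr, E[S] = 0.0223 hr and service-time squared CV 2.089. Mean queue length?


ρ = λ·E[S] = 26.31·0.0223 = 0.5867
Lq = ρ²(1+C_s²)/(2(1−ρ)) = 0.3442·(1+2.089)/(2·0.4133)
= 0.3442·3.0890/0.8266 = 1.28643

Final: 1.28643


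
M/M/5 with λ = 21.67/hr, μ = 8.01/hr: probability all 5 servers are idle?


a = λ/μ = 21.67/8.01 = 2.7054; ρ = a/c = 0.5411
Σ_{k=0}^{4} a^k/k! (terms k=0..4) = 1.00000 + 2.70537 + 3.65951 + 3.30011 + 2.23200 = 12.89698
Tail: a^5/(5!(1−ρ)) = 144.92122/(120·0.4589) = 2.63153
P₀ = 1/(12.89698 + 2.63153) = 1/15.52851 = 0.064398

Final: 0.064398


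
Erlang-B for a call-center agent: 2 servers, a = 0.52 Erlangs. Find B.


B(c,a) = (a^c/c!) / Σ_{k=0}^{c} a^k/k!
a^2/2! = 0.135200
Σ terms (k=0..2): 1.00000 + 0.52000 + 0.13520 = 1.655200
B = 0.135200/1.655200 = 0.081682

Final: 0.081682


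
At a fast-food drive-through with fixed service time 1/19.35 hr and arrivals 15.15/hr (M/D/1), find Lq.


ρ = 15.15/19.35 = 0.7829
M/D/1: Lq = ρ²/(2(1−ρ)) = 0.6130/(2·0.2171) = 1.41210

Final: 1.41210


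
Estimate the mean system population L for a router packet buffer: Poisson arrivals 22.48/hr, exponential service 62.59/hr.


ρ = λ/μ = 22.48/62.59 = 0.3592
L = ρ/(1−ρ) = 0.3592/(1 − 0.3592) = 0.3592/0.6408 = 0.5605

Final: 0.5605


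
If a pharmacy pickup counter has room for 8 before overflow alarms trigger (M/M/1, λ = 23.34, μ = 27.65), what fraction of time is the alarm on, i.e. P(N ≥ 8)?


ρ = 23.34/27.65 = 0.8441
P(N ≥ n) = ρ^n = 0.8441^8 = 0.257778

Final: 0.257778


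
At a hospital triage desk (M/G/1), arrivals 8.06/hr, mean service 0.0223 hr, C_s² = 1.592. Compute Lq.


ρ = λ·E[S] = 8.06·0.0223 = 0.1797
Lq = ρ²(1+C_s²)/(2(1−ρ)) = 0.03231·(1+1.592)/(2·0.8203)
= 0.03231·2.5920/1.6405 = 0.05104

Final: 0.05104


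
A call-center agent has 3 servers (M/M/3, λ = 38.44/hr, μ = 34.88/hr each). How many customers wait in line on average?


a = λ/μ = 1.1021; ρ = a/3 = 0.3674
P₀ = 0.326588
Lq = P₀·a^c·ρ / (c!·(1−ρ)²) = 0.326588·1.33851·0.3674/(6·0.40024)
= 0.06687

Final: 0.06687


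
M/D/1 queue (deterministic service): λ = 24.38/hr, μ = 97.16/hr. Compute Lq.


ρ = 24.38/97.16 = 0.2509
M/D/1: Lq = ρ²/(2(1−ρ)) = 0.06296/(2·0.7491) = 0.04203

Final: 0.04203


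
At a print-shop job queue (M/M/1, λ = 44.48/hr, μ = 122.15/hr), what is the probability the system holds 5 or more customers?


ρ = 44.48/122.15 = 0.3641
P(N ≥ n) = ρ^n = 0.3641^5 = 0.006403

Final: 0.006403


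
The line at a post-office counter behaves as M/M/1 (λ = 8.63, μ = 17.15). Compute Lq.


ρ = 8.63/17.15 = 0.5032
Lq = ρ²/(1−ρ) = 0.2532/0.4968 = 0.5097

Final: 0.5097


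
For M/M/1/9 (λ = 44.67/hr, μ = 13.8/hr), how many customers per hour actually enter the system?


ρ = 3.2370; P_K = (1−ρ)ρ^9/(1−ρ^10) = 0.691073
λ_eff = λ(1 − P_K) = 44.67·(1 − 0.691073) = 44.67·0.308927 = 13.7998 /hr

Final: 13.7998 /hr


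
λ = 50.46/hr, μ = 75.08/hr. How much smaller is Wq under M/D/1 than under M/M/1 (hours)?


ρ = 50.46/75.08 = 0.6721
Wq(M/M/1) = ρ/(μ−λ) = 0.6721/24.62 = 0.02730 hr
Wq(M/D/1) = ρ/(2(μ−λ)) = 0.01365 hr
Savings = 0.02730 − 0.01365 = 0.01365 hr

Final: 0.01365 hr


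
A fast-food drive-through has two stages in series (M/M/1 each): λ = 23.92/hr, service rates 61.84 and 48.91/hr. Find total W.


Each node sees arrival rate λ = 23.92/hr (tandem ⇒ throughput preserved).
W₁ = 1/(μ₁−λ) = 1/(61.84−23.92) = 0.02637 hr
W₂ = 1/(μ₂−λ) = 1/(48.91−23.92) = 0.04002 hr
W_total = W₁ + W₂ = 0.02637 + 0.04002 = 0.06639 hr

Final: 0.06639 hr


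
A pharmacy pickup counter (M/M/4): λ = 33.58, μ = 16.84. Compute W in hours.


a = 1.9941; ρ = 0.4985; P₀ = 0.131279
Lq = P₀·a^c·ρ/(c!(1−ρ)²) = 0.17144
Wq = Lq/λ = 0.17144/33.58 = 0.005105 hr
W = Wq + 1/μ = 0.005105 + 0.05938 = 0.06449 hr

Final: 0.06449 hr


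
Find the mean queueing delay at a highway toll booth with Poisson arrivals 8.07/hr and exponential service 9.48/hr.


ρ = 8.07/9.48 = 0.8513
Wq = ρ/(μ−λ) = 0.8513/(9.48 − 8.07) = 0.8513/1.41 = 0.6037 hr

Final: 0.6037 hr


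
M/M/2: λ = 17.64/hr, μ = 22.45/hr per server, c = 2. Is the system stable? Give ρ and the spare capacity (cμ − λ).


Total capacity cμ = 2·22.45 = 44.90/hr
ρ = λ/(cμ) = 17.64/44.90 = 0.3929
Stable ⇔ ρ < 1: YES
Spare capacity = cμ − λ = 44.90 − 17.64 = 27.26/hr

Final: ρ = 0.3929; stable; margin = 27.26/hr


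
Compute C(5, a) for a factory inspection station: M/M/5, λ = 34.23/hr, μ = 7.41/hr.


a = λ/μ = 4.6194; ρ = a/5 = 0.9239
P₀ = 0.003546 (from M/M/c formula)
C(c,a) = [a^c/(c!(1−ρ))]·P₀ = [2103.50455/(120·0.07611)]·0.003546
= 230.30391·0.003546 = 0.816694

Final: 0.816694


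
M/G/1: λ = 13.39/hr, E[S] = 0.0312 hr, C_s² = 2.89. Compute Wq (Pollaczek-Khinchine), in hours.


ρ = λ·E[S] = 13.39·0.0312 = 0.4178
E[S²] = E[S]²(1+C_s²) = 0.0312²·(1+2.89) = 0.003787
Wq = λ·E[S²]/(2(1−ρ)) = 13.39·0.003787/(2·0.5822) = 0.04354 hr

Final: 0.04354 hr


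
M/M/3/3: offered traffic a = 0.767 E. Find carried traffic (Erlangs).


B(3,0.767) = 0.035202 (Erlang-B)
Carried load = a(1 − B) = 0.767·(1 − 0.035202) = 0.767·0.964798 = 0.7400 E

Final: 0.7400 Erlangs


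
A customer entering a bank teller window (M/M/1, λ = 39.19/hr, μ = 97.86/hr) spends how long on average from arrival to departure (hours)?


W = 1/(μ−λ) = 1/(97.86 − 39.19) = 1/58.67 = 0.01704 hr

Final: 0.01704 hr


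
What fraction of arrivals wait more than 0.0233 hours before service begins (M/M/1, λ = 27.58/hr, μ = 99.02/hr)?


ρ = 27.58/99.02 = 0.2785
P(Wq > t) = ρ·e^{−(μ−λ)t} = 0.2785·e^{−1.6646}
= 0.2785·0.189275 = 0.052719

Final: 0.052719


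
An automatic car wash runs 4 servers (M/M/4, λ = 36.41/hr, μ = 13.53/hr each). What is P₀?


a = λ/μ = 36.41/13.53 = 2.6911; ρ = a/c = 0.6728
Σ_{k=0}^{3} a^k/k! (terms k=0..3) = 1.00000 + 2.69106 + 3.62089 + 3.24801 = 10.55996
Tail: a^4/(4!(1−ρ)) = 52.44348/(24·0.3272) = 6.67759
P₀ = 1/(10.55996 + 6.67759) = 1/17.23755 = 0.058013

Final: 0.058013


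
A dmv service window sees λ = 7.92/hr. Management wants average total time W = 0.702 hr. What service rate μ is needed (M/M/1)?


W = 1/(μ−λ) ⇒ μ − λ = 1/W = 1/0.702 = 1.4245
μ = λ + 1/W = 7.92 + 1.4245 = 9.3445 per hr

Final: 9.3445 /hr


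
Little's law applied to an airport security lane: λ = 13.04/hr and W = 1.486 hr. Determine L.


L = λW = 13.04·1.486 = 19.3774

Final: 19.3774


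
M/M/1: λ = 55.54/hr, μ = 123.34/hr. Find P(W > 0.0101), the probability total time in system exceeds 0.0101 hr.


W ~ Exponential(μ−λ) for M/M/1.
μ − λ = 123.34 − 55.54 = 67.8000
P(W > t) = e^{−(μ−λ)t} = e^{−0.6848} = 0.504201

Final: 0.504201


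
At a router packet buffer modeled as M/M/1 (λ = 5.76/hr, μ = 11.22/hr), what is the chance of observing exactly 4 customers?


ρ = 5.76/11.22 = 0.5134
P_n = (1−ρ)·ρ^n = (1 − 0.5134)·0.5134^4 = 0.4866·0.069457 = 0.033800

Final: 0.033800


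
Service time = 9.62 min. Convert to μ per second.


μ = 1/(service time) in consistent units.
1 second = 0.0166667 min, so μ = 0.0166667/9.62 = 0.001733 per second

Final: 0.001733 /sec


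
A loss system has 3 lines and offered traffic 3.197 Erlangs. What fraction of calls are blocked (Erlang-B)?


B(c,a) = (a^c/c!) / Σ_{k=0}^{c} a^k/k!
a^3/3! = 5.445988
Σ terms (k=0..3): 1.00000 + 3.19700 + 5.11040 + 5.44599 = 14.753392
B = 5.445988/14.753392 = 0.369135

Final: 0.369135


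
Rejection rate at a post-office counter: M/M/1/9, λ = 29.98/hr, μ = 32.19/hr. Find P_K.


ρ = λ/μ = 29.98/32.19 = 0.9313
P_K = (1−ρ)ρ^K/(1−ρ^(K+1)) = (0.06865·0.527225)/(1 − 0.491028)
= 0.036197/0.508972 = 0.071117

Final: 0.071117


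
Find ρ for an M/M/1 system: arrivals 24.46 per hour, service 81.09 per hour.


ρ = λ/μ = 24.46/81.09 = 0.3016

Final: 0.3016


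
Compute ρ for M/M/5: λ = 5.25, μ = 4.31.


ρ = λ/(cμ) = 5.25/(5·4.31) = 5.25/21.55 = 0.2436

Final: 0.2436


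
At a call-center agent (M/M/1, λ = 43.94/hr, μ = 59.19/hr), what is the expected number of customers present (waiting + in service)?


ρ = λ/μ = 43.94/59.19 = 0.7424
L = ρ/(1−ρ) = 0.7424/(1 − 0.7424) = 0.7424/0.2576 = 2.8813

Final: 2.8813


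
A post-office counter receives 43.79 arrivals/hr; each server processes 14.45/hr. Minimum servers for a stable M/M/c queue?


Stability requires cμ > λ ⇔ c > λ/μ.
λ/μ = 43.79/14.45 = 3.0304
Minimum integer c = ⌊3.0304⌋ + 1 = 4
Check: 4·14.45 = 57.80 > 43.79, while 3·14.45 = 43.35 ≤ 43.79

Final: 4 servers


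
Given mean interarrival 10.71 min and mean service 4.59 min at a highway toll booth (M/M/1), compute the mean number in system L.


λ = 60/10.71 = 5.6022 /hr
μ = 60/4.59 = 13.0719 /hr
ρ = λ/μ = 5.6022/13.0719 = 0.4286
L = ρ/(1−ρ) = 0.4286/0.5714 = 0.7500

Final: 0.7500


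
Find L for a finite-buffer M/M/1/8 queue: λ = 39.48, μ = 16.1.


ρ = 39.48/16.1 = 2.4522
L = ρ[1 − (K+1)ρ^K + Kρ^(K+1)] / [(1−ρ)(1−ρ^(K+1))]
Numerator: 2.4522·(1 − 9·1307.405007 + 8·3205.984451) = 34041.643605
Denominator: (-1.4522)·(-3204.984451) = 4654.194811
L = 34041.643605/4654.194811 = 7.3142

Final: 7.3142


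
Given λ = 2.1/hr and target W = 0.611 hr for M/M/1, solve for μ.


W = 1/(μ−λ) ⇒ μ − λ = 1/W = 1/0.611 = 1.6367
μ = λ + 1/W = 2.1 + 1.6367 = 3.7367 per hr

Final: 3.7367 /hr


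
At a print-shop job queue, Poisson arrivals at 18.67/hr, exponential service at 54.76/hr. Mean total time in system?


W = 1/(μ−λ) = 1/(54.76 − 18.67) = 1/36.09 = 0.02771 hr

Final: 0.02771 hr


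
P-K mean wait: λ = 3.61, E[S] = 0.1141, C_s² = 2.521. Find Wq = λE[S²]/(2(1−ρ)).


ρ = λ·E[S] = 3.61·0.1141 = 0.4119
E[S²] = E[S]²(1+C_s²) = 0.1141²·(1+2.521) = 0.045839
Wq = λ·E[S²]/(2(1−ρ)) = 3.61·0.045839/(2·0.5881) = 0.14069 hr

Final: 0.14069 hr


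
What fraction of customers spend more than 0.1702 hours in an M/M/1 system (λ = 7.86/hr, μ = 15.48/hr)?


W ~ Exponential(μ−λ) for M/M/1.
μ − λ = 15.48 − 7.86 = 7.6200
P(W > t) = e^{−(μ−λ)t} = e^{−1.2969} = 0.273371

Final: 0.273371


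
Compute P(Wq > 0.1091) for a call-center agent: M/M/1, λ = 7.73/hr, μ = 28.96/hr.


ρ = 7.73/28.96 = 0.2669
P(Wq > t) = ρ·e^{−(μ−λ)t} = 0.2669·e^{−2.3162}
= 0.2669·0.098648 = 0.026331

Final: 0.026331


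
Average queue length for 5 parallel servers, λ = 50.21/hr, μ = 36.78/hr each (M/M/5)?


a = λ/μ = 1.3651; ρ = a/5 = 0.2730
P₀ = 0.255100
Lq = P₀·a^c·ρ / (c!·(1−ρ)²) = 0.255100·4.74125·0.2730/(120·0.52849)
= 0.005207

Final: 0.005207


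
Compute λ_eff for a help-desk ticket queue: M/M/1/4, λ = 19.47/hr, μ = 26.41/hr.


ρ = 0.7372; P_K = (1−ρ)ρ^4/(1−ρ^5) = 0.099230
λ_eff = λ(1 − P_K) = 19.47·(1 − 0.099230) = 19.47·0.900770 = 17.5380 /hr

Final: 17.5380 /hr


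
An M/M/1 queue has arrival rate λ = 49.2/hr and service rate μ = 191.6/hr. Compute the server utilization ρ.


ρ = λ/μ = 49.2/191.6 = 0.2568

Final: 0.2568


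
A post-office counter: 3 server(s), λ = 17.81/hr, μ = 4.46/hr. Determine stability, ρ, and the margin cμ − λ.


Total capacity cμ = 3·4.46 = 13.38/hr
ρ = λ/(cμ) = 17.81/13.38 = 1.3311
Stable ⇔ ρ < 1: NO
Spare capacity = cμ − λ = 13.38 − 17.81 = -4.43/hr

Final: ρ = 1.3311; unstable; margin = -4.43/hr


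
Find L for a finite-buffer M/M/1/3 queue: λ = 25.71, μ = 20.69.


ρ = 25.71/20.69 = 1.2426
L = ρ[1 − (K+1)ρ^K + Kρ^(K+1)] / [(1−ρ)(1−ρ^(K+1))]
Numerator: 1.2426·(1 − 4·1.918778 + 3·2.384330) = 0.593824
Denominator: (-0.2426)·(-1.384330) = 0.335879
L = 0.593824/0.335879 = 1.7680

Final: 1.7680


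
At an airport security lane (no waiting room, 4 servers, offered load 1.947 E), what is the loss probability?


B(c,a) = (a^c/c!) / Σ_{k=0}^{c} a^k/k!
a^4/4! = 0.598760
Σ terms (k=0..4): 1.00000 + 1.94700 + 1.89540 + 1.23012 + 0.59876 = 6.671282
B = 0.598760/6.671282 = 0.089752

Final: 0.089752


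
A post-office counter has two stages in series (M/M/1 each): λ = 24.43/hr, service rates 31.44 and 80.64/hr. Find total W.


Each node sees arrival rate λ = 24.43/hr (tandem ⇒ throughput preserved).
W₁ = 1/(μ₁−λ) = 1/(31.44−24.43) = 0.14265 hr
W₂ = 1/(μ₂−λ) = 1/(80.64−24.43) = 0.01779 hr
W_total = W₁ + W₂ = 0.14265 + 0.01779 = 0.16044 hr

Final: 0.16044 hr


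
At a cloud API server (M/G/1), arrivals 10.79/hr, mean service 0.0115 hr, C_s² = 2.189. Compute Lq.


ρ = λ·E[S] = 10.79·0.0115 = 0.1241
Lq = ρ²(1+C_s²)/(2(1−ρ)) = 0.01540·(1+2.189)/(2·0.8759)
= 0.01540·3.1890/1.7518 = 0.02803

Final: 0.02803


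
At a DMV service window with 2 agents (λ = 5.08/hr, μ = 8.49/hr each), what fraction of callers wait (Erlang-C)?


a = λ/μ = 0.5984; ρ = a/2 = 0.2992
P₀ = 0.539438 (from M/M/c formula)
C(c,a) = [a^c/(c!(1−ρ))]·P₀ = [0.35802/(2·0.7008)]·0.539438
= 0.25543·0.539438 = 0.137789

Final: 0.137789


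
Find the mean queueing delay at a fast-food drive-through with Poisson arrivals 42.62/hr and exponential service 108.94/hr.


ρ = 42.62/108.94 = 0.3912
Wq = ρ/(μ−λ) = 0.3912/(108.94 − 42.62) = 0.3912/66.32 = 0.005899 hr

Final: 0.005899 hr


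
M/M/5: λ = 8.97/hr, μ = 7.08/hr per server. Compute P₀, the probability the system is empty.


a = λ/μ = 8.97/7.08 = 1.2669; ρ = a/c = 0.2534
Σ_{k=0}^{4} a^k/k! (terms k=0..4) = 1.00000 + 1.26695 + 0.80258 + 0.33894 + 0.10736 = 3.51583
Tail: a^5/(5!(1−ρ)) = 3.26434/(120·0.7466) = 0.03644
P₀ = 1/(3.51583 + 0.03644) = 1/3.55226 = 0.281511

Final: 0.281511


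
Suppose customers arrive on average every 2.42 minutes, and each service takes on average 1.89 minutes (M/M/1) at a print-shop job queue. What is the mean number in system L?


λ = 60/2.42 = 24.7934 /hr
μ = 60/1.89 = 31.7460 /hr
ρ = λ/μ = 24.7934/31.7460 = 0.7810
L = ρ/(1−ρ) = 0.7810/0.2190 = 3.5660

Final: 3.5660


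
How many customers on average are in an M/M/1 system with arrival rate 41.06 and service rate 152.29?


ρ = λ/μ = 41.06/152.29 = 0.2696
L = ρ/(1−ρ) = 0.2696/(1 − 0.2696) = 0.2696/0.7304 = 0.3691

Final: 0.3691


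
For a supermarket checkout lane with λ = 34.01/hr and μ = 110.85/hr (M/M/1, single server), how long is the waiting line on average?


ρ = 34.01/110.85 = 0.3068
Lq = ρ²/(1−ρ) = 0.09413/0.6932 = 0.1358

Final: 0.1358


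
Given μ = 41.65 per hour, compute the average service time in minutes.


Mean service time = 1/μ = 1/41.65 hour = 0.02401 hour
In minutes: 0.02401 × 60 = 1.4406 min

Final: 1.4406 min


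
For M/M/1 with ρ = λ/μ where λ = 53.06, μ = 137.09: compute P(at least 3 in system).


ρ = 53.06/137.09 = 0.3870
P(N ≥ n) = ρ^n = 0.3870^3 = 0.057981

Final: 0.057981


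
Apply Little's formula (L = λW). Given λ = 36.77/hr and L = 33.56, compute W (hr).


W = L/λ = 33.56/36.77 = 0.9127 hr

Final: 0.9127 hr


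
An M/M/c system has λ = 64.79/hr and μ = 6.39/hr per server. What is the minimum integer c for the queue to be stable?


Stability requires cμ > λ ⇔ c > λ/μ.
λ/μ = 64.79/6.39 = 10.1393
Minimum integer c = ⌊10.1393⌋ + 1 = 11
Check: 11·6.39 = 70.29 > 64.79, while 10·6.39 = 63.90 ≤ 64.79

Final: 11 servers


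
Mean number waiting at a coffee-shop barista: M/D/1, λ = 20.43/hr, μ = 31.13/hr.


ρ = 20.43/31.13 = 0.6563
M/D/1: Lq = ρ²/(2(1−ρ)) = 0.4307/(2·0.3437) = 0.62653

Final: 0.62653


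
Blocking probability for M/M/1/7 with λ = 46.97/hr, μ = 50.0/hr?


ρ = λ/μ = 46.97/50.0 = 0.9394
P_K = (1−ρ)ρ^K/(1−ρ^(K+1)) = (0.06060·0.645586)/(1 − 0.606463)
= 0.039122/0.393537 = 0.099413

Final: 0.099413


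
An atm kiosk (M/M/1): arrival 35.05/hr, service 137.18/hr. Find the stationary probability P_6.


ρ = 35.05/137.18 = 0.2555
P_n = (1−ρ)·ρ^n = (1 − 0.2555)·0.2555^6 = 0.7445·0.0002782 = 0.0002071

Final: 0.0002071


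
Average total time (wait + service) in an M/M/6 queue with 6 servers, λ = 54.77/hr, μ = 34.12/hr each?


a = 1.6052; ρ = 0.2675; P₀ = 0.200769
Lq = P₀·a^c·ρ/(c!(1−ρ)²) = 0.002379
Wq = Lq/λ = 0.002379/54.77 = 0.00004343 hr
W = Wq + 1/μ = 0.00004343 + 0.02931 = 0.02935 hr

Final: 0.02935 hr


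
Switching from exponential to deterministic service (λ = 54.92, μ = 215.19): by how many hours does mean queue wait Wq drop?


ρ = 54.92/215.19 = 0.2552
Wq(M/M/1) = ρ/(μ−λ) = 0.2552/160.27 = 0.001592 hr
Wq(M/D/1) = ρ/(2(μ−λ)) = 0.0007962 hr
Savings = 0.001592 − 0.0007962 = 0.0007962 hr

Final: 0.0007962 hr


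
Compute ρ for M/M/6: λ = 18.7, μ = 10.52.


ρ = λ/(cμ) = 18.7/(6·10.52) = 18.7/63.12 = 0.2963

Final: 0.2963


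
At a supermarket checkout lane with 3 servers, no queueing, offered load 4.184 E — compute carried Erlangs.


B(3,4.184) = 0.466924 (Erlang-B)
Carried load = a(1 − B) = 4.184·(1 − 0.466924) = 4.184·0.533076 = 2.2304 E

Final: 2.2304 Erlangs


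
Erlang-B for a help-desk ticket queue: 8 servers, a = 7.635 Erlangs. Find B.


B(c,a) = (a^c/c!) / Σ_{k=0}^{c} a^k/k!
a^8/8! = 286.386016
Σ terms (k=0..8): 1.00000 + 7.63500 + 29.14661 + 74.17813 + 141.58750 + 216.20412 + 275.11974 + 300.07703 + 286.38602 = 1331.334148
B = 286.386016/1331.334148 = 0.215112

Final: 0.215112


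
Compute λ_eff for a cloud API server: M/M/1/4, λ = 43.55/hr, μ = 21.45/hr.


ρ = 2.0303; P_K = (1−ρ)ρ^4/(1−ρ^5) = 0.522611
λ_eff = λ(1 − P_K) = 43.55·(1 − 0.522611) = 43.55·0.477389 = 20.7903 /hr

Final: 20.7903 /hr


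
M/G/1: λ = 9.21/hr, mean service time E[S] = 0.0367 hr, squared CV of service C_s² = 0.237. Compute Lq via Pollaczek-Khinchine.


ρ = λ·E[S] = 9.21·0.0367 = 0.3380
Lq = ρ²(1+C_s²)/(2(1−ρ)) = 0.1142·(1+0.237)/(2·0.6620)
= 0.1142·1.2370/1.3240 = 0.10674

Final: 0.10674


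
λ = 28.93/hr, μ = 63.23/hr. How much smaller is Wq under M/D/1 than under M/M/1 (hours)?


ρ = 28.93/63.23 = 0.4575
Wq(M/M/1) = ρ/(μ−λ) = 0.4575/34.30 = 0.01334 hr
Wq(M/D/1) = ρ/(2(μ−λ)) = 0.006670 hr
Savings = 0.01334 − 0.006670 = 0.006670 hr

Final: 0.006670 hr


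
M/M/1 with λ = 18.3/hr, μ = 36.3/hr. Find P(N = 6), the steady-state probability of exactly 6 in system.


ρ = 18.3/36.3 = 0.5041
P_n = (1−ρ)·ρ^n = (1 − 0.5041)·0.5041^6 = 0.4959·0.016416 = 0.008140

Final: 0.008140


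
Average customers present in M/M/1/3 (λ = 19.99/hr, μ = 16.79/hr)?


ρ = 19.99/16.79 = 1.1906
L = ρ[1 − (K+1)ρ^K + Kρ^(K+1)] / [(1−ρ)(1−ρ^(K+1))]
Numerator: 1.1906·(1 − 4·1.687665 + 3·2.009317) = 0.330138
Denominator: (-0.1906)·(-1.009317) = 0.192365
L = 0.330138/0.192365 = 1.7162

Final: 1.7162


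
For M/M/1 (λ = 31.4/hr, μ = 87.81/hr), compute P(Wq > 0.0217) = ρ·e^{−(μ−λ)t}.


ρ = 31.4/87.81 = 0.3576
P(Wq > t) = ρ·e^{−(μ−λ)t} = 0.3576·e^{−1.2241}
= 0.3576·0.294023 = 0.105140

Final: 0.105140


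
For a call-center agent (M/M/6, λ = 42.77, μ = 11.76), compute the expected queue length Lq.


a = λ/μ = 3.6369; ρ = a/6 = 0.6062
P₀ = 0.024987
Lq = P₀·a^c·ρ / (c!·(1−ρ)²) = 0.024987·2314.15035·0.6062/(720·0.15512)
= 0.31383

Final: 0.31383


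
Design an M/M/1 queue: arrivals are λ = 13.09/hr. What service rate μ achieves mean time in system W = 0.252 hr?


W = 1/(μ−λ) ⇒ μ − λ = 1/W = 1/0.252 = 3.9683
μ = λ + 1/W = 13.09 + 3.9683 = 17.0583 per hr

Final: 17.0583 /hr


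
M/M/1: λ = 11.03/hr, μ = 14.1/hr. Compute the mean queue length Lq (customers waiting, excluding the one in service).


ρ = 11.03/14.1 = 0.7823
Lq = ρ²/(1−ρ) = 0.6119/0.2177 = 2.8106

Final: 2.8106


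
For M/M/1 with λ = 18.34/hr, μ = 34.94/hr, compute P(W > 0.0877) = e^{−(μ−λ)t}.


W ~ Exponential(μ−λ) for M/M/1.
μ − λ = 34.94 − 18.34 = 16.6000
P(W > t) = e^{−(μ−λ)t} = e^{−1.4558} = 0.233209

Final: 0.233209


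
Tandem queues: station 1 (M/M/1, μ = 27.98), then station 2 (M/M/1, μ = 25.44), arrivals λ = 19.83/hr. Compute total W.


Each node sees arrival rate λ = 19.83/hr (tandem ⇒ throughput preserved).
W₁ = 1/(μ₁−λ) = 1/(27.98−19.83) = 0.12270 hr
W₂ = 1/(μ₂−λ) = 1/(25.44−19.83) = 0.17825 hr
W_total = W₁ + W₂ = 0.12270 + 0.17825 = 0.30095 hr

Final: 0.30095 hr


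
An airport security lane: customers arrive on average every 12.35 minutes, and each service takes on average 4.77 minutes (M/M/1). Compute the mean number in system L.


λ = 60/12.35 = 4.8583 /hr
μ = 60/4.77 = 12.5786 /hr
ρ = λ/μ = 4.8583/12.5786 = 0.3862
L = ρ/(1−ρ) = 0.3862/0.6138 = 0.6293

Final: 0.6293


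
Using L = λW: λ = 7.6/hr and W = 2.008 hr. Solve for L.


L = λW = 7.6·2.008 = 15.2608

Final: 15.2608


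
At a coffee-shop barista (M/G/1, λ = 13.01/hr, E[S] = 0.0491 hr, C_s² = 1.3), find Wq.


ρ = λ·E[S] = 13.01·0.0491 = 0.6388
E[S²] = E[S]²(1+C_s²) = 0.0491²·(1+1.3) = 0.005545
Wq = λ·E[S²]/(2(1−ρ)) = 13.01·0.005545/(2·0.3612) = 0.09986 hr

Final: 0.09986 hr


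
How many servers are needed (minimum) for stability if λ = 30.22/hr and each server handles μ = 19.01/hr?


Stability requires cμ > λ ⇔ c > λ/μ.
λ/μ = 30.22/19.01 = 1.5897
Minimum integer c = ⌊1.5897⌋ + 1 = 2
Check: 2·19.01 = 38.02 > 30.22, while 1·19.01 = 19.01 ≤ 30.22

Final: 2 servers
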